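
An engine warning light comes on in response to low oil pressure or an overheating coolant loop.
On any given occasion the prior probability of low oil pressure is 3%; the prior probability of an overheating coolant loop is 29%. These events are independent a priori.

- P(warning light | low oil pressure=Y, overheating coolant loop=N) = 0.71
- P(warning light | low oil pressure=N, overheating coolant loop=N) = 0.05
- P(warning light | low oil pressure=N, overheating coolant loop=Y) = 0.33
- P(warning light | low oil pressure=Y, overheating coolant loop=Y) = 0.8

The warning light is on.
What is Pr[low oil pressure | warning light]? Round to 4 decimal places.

By total probability over the 4 (low oil pressure, overheating coolant loop) configurations:
  P(warning light) = 0.05·0.97·0.71 + 0.33·0.97·0.29 + 0.71·0.03·0.71 + 0.8·0.03·0.29
        = 0.034435 + 0.092829 + 0.015123 + 0.006960 = 0.149347
The terms with low oil pressure present sum to 0.022083, so
  P(low oil pressure | warning light) = 0.022083 / 0.149347 ≈ 0.1479

Pr[low oil pressure | warning light] ≈ 0.1479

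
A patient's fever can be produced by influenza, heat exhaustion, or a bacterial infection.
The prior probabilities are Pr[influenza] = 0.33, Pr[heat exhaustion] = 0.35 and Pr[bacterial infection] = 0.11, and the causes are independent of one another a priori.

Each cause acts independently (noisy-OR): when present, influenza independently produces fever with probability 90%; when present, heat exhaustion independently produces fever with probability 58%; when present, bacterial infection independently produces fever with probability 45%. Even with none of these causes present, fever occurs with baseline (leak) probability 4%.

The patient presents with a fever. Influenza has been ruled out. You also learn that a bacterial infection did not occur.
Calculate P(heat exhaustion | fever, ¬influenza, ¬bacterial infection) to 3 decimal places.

Under noisy-OR, P(fever | causes) = 1 − (1−0.04)·∏(1−qᵢ) over the active causes.
Sum P(fever|·) weighted by the priors over both values of heat exhaustion:
  P(fever | ¬influenza, ¬bacterial infection) = 0.04·0.65 + 0.5968·0.35
        = 0.026000 + 0.208880 = 0.234880
The terms with heat exhaustion present sum to 0.208880, so
  P(heat exhaustion | fever, ¬influenza, ¬bacterial infection) = 0.208880 / 0.234880 ≈ 0.889

P(heat exhaustion | fever, ¬influenza, ¬bacterial infection) ≈ 0.889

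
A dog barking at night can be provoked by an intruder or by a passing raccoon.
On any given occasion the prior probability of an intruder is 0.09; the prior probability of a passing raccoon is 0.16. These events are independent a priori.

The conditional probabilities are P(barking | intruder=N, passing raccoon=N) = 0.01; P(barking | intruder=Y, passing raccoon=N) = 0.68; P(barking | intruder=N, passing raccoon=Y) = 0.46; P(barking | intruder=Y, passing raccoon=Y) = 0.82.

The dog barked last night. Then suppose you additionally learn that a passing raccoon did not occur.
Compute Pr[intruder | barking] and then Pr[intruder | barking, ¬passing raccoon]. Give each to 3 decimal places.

By total probability over the 4 (intruder, passing raccoon) configurations:
  P(barking) = 0.01*0.91*0.84 + 0.46*0.91*0.16 + 0.68*0.09*0.84 + 0.82*0.09*0.16
        = 0.007644 + 0.066976 + 0.051408 + 0.011808 = 0.137836
The terms with intruder present sum to 0.063216, so
  P(intruder | barking) = 0.063216 / 0.137836 ≈ 0.459

Now also conditioning on passing raccoon≠true:
Sum P(barking|·) weighted by the priors over both values of intruder:
  P(barking | ¬passing raccoon) = 0.01×0.91 + 0.68×0.09
        = 0.009100 + 0.061200 = 0.070300
Keeping only the intruder-present terms gives 0.061200, so
  P(intruder | barking, ¬passing raccoon) = 0.061200 / 0.070300 ≈ 0.871
With passing raccoon excluded, intruder must carry more of the explanatory weight for the barking.

Pr[intruder | barking] ≈ 0.459; Pr[intruder | barking, ¬passing raccoon] ≈ 0.871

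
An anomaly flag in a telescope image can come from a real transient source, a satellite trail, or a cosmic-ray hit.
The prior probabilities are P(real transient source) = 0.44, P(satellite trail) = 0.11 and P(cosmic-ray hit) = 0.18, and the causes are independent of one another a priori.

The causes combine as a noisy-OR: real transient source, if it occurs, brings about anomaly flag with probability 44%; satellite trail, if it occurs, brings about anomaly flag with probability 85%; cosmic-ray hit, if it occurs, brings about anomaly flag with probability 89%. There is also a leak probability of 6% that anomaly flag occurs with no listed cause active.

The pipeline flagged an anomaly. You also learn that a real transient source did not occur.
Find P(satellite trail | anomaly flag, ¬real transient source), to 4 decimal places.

P(satellite trail | anomaly flag, ¬real transient source) ≈ 0.3410

Under noisy-OR, P(anomaly flag | causes) = 1 − (1−0.06)·∏(1−qᵢ) over the active causes.
For the numerator, keep only satellite trail=true terms: 0.077482 + 0.019493 = 0.096975
Denominator P(anomaly flag | ¬real transient source): 0.06·0.89·0.82 + 0.8966·0.89·0.18 + 0.859·0.11·0.82 + 0.98449·0.11·0.18 = 0.284398
Posterior = 0.096975 / 0.284398 ≈ 0.3410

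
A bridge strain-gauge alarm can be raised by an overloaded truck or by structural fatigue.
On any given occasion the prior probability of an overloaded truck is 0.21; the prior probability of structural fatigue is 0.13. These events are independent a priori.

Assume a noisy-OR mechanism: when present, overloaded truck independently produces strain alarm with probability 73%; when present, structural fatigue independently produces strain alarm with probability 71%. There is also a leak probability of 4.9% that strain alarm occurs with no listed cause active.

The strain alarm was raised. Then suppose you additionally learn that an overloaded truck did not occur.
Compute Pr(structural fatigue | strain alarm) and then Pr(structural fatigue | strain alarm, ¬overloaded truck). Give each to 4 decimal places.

Under noisy-OR, P(strain alarm | causes) = 1 − (1−0.049)·∏(1−qᵢ) over the active causes.
P(strain alarm) = 0.049*0.79*0.87 + 0.72421*0.79*0.13 + 0.74323*0.21*0.87 + 0.925537*0.21*0.13 = 0.033678 + 0.074376 + 0.135788 + 0.025267 = 0.269109
The structural fatigue-present share is 0.074376 + 0.025267 = 0.099643.
So P(structural fatigue | strain alarm) = 0.099643/0.269109 ≈ 0.3703.

Now condition on the additional information:
Enumerate both values of structural fatigue and weight by the priors:
  P(strain alarm | ¬overloaded truck) = 0.049·0.87 + 0.72421·0.13
        = 0.042630 + 0.094147 = 0.136777
Configurations with structural fatigue contribute 0.094147, so
  P(structural fatigue | strain alarm, ¬overloaded truck) = 0.094147 / 0.136777 ≈ 0.6883
With overloaded truck excluded, structural fatigue must carry more of the explanatory weight for the strain alarm.

Pr(structural fatigue | strain alarm) ≈ 0.3703; Pr(structural fatigue | strain alarm, ¬overloaded truck) ≈ 0.6883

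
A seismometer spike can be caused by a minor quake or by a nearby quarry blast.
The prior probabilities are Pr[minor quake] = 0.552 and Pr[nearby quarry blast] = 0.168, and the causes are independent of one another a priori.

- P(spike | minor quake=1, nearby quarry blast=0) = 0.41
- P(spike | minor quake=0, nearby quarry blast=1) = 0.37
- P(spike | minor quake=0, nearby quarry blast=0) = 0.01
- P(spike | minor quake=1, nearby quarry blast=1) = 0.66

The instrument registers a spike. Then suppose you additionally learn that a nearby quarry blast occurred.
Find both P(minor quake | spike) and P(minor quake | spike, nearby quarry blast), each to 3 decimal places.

P(minor quake | spike) ≈ 0.888; P(minor quake | spike, nearby quarry blast) ≈ 0.687

For the numerator, keep only minor quake=true terms: 0.188298 + 0.061206 = 0.249504
Normalizer over all consistent configurations: 0.01*0.448*0.832 + 0.37*0.448*0.168 + 0.41*0.552*0.832 + 0.66*0.552*0.168 = 0.281079
P(minor quake | spike) = 0.249504/0.281079 ≈ 0.888

Now also conditioning on nearby quarry blast=true:
P(spike | nearby quarry blast) = 0.37*0.448 + 0.66*0.552 = 0.165760 + 0.364320 = 0.530080
Restricting to configurations with minor quake present: 0.66*0.552 = 0.364320.
Hence the posterior is 0.364320/0.530080 ≈ 0.687.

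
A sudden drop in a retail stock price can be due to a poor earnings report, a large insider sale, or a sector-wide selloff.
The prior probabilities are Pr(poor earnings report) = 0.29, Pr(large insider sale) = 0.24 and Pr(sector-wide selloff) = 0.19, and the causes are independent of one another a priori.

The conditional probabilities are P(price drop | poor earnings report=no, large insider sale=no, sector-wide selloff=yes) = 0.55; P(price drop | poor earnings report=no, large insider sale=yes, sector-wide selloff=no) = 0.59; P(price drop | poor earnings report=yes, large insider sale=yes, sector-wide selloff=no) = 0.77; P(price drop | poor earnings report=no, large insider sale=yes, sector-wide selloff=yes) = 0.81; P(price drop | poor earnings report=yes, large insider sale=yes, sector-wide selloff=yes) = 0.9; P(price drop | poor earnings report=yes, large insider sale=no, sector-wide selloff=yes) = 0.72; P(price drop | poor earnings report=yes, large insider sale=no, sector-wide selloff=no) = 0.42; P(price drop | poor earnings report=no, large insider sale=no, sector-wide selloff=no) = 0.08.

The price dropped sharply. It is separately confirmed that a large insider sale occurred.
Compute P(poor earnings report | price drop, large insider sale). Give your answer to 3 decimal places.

By total probability over the 4 (poor earnings report, sector-wide selloff) configurations:
  P(price drop | large insider sale) = 0.59*0.71*0.81 + 0.81*0.71*0.19 + 0.77*0.29*0.81 + 0.9*0.29*0.19
        = 0.339309 + 0.109269 + 0.180873 + 0.049590 = 0.679041
Configurations with poor earnings report contribute 0.230463, so
  P(poor earnings report | price drop, large insider sale) = 0.230463 / 0.679041 ≈ 0.339

P(poor earnings report | price drop, large insider sale) ≈ 0.339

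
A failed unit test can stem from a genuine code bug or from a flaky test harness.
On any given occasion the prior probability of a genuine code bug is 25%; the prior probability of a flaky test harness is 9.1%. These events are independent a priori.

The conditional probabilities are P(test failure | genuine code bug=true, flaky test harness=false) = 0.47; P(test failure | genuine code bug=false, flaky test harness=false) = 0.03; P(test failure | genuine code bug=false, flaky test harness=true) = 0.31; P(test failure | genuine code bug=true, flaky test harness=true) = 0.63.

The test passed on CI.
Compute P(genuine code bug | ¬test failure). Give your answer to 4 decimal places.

P(genuine code bug | ¬test failure) ≈ 0.1539

P(¬test failure) = 0.97*0.75*0.909 + 0.69*0.75*0.091 + 0.53*0.25*0.909 + 0.37*0.25*0.091 = 0.661298 + 0.047092 + 0.120443 + 0.008417 = 0.837250
Restricting to configurations with genuine code bug present: 0.120443 + 0.008417 = 0.128860.
So P(genuine code bug | ¬test failure) = 0.128860/0.837250 ≈ 0.1539.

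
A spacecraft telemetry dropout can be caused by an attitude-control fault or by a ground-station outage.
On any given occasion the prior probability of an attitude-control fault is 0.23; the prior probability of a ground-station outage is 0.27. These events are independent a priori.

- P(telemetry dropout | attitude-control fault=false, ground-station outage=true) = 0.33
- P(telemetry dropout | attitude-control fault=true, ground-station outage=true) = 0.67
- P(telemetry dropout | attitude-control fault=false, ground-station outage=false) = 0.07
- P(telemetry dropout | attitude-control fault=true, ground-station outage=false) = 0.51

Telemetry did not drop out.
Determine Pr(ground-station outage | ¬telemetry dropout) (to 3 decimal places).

P(¬telemetry dropout) = 0.93*0.77*0.73 + 0.67*0.77*0.27 + 0.49*0.23*0.73 + 0.33*0.23*0.27 = 0.522753 + 0.139293 + 0.082271 + 0.020493 = 0.764810
Of this, 0.159786 comes from 0.139293 + 0.020493 (the ground-station outage=true cases).
Hence the posterior is 0.159786/0.764810 ≈ 0.209.

Pr(ground-station outage | ¬telemetry dropout) ≈ 0.209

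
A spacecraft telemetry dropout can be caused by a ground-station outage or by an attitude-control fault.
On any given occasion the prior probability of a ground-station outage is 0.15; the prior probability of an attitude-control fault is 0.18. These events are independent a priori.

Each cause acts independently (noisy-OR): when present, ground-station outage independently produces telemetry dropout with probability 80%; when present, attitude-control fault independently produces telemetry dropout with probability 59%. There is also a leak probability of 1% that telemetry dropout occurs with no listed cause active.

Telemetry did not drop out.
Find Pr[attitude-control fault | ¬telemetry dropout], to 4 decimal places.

Pr[attitude-control fault | ¬telemetry dropout] ≈ 0.0826

Under noisy-OR, P(telemetry dropout | causes) = 1 − (1−0.01)·∏(1−qᵢ) over the active causes.
Weight on attitude-control fault=true, given the evidence: 0.062103 + 0.002192 = 0.064295
The normalizing constant is 0.99*0.85*0.82 + 0.4059*0.85*0.18 + 0.198*0.15*0.82 + 0.08118*0.15*0.18 = 0.778679
Posterior = 0.064295 / 0.778679 ≈ 0.0826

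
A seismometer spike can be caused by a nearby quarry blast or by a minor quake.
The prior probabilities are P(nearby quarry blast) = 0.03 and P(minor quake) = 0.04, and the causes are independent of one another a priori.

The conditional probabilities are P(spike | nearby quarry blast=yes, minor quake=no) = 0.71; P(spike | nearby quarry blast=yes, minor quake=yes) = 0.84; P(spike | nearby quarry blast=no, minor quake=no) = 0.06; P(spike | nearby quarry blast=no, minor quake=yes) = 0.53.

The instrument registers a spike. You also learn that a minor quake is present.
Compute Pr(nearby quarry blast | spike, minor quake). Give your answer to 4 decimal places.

Pr(nearby quarry blast | spike, minor quake) ≈ 0.0467

For the numerator, keep only nearby quarry blast=true terms: 0.84*0.03 = 0.025200
Normalizer over all consistent configurations: 0.53*0.97 + 0.84*0.03 = 0.539300
P(nearby quarry blast | spike, minor quake) = 0.025200/0.539300 ≈ 0.0467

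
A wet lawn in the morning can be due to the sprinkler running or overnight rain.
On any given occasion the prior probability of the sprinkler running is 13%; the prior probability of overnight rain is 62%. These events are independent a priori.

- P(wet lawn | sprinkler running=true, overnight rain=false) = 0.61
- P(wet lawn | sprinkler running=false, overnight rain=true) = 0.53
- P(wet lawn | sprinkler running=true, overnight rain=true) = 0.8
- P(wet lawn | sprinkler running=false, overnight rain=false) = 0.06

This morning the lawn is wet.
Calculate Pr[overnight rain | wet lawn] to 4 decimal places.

Pr[overnight rain | wet lawn] ≈ 0.8752

P(wet lawn) = 0.06·0.87·0.38 + 0.53·0.87·0.62 + 0.61·0.13·0.38 + 0.8·0.13·0.62 = 0.019836 + 0.285882 + 0.030134 + 0.064480 = 0.400332
Of this, 0.350362 comes from 0.285882 + 0.064480 (the overnight rain=true cases).
So P(overnight rain | wet lawn) = 0.350362/0.400332 ≈ 0.8752.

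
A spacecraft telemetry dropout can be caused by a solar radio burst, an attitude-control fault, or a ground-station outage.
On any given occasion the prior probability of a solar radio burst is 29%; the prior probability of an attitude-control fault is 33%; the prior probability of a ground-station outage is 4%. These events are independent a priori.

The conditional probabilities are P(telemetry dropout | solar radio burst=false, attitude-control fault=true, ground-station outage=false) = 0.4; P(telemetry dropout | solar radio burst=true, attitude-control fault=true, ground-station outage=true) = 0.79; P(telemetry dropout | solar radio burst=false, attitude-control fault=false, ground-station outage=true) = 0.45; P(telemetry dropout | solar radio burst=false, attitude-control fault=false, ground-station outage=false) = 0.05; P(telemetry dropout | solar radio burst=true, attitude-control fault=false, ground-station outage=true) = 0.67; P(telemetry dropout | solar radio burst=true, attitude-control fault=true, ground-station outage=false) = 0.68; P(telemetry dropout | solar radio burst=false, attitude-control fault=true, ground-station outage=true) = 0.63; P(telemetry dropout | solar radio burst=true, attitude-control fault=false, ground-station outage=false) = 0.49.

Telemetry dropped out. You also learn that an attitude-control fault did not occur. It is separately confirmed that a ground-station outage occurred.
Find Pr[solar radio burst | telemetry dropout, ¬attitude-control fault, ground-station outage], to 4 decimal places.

By total probability over both values of solar radio burst:
  P(telemetry dropout | ¬attitude-control fault, ground-station outage) = 0.45×0.71 + 0.67×0.29
        = 0.319500 + 0.194300 = 0.513800
Keeping only the solar radio burst-present terms gives 0.194300, so
  P(solar radio burst | telemetry dropout, ¬attitude-control fault, ground-station outage) = 0.194300 / 0.513800 ≈ 0.3782

Pr[solar radio burst | telemetry dropout, ¬attitude-control fault, ground-station outage] ≈ 0.3782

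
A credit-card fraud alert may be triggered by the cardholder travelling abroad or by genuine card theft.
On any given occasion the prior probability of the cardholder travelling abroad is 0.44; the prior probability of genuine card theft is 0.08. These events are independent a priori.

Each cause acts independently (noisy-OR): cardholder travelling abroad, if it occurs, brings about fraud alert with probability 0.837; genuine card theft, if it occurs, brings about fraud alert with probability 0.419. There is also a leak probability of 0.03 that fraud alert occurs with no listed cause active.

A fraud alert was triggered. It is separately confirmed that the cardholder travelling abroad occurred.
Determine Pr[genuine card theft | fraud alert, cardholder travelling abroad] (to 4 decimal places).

Under noisy-OR, P(fraud alert | causes) = 1 − (1−0.03)·∏(1−qᵢ) over the active causes.
For the numerator, keep only genuine card theft=true terms: 0.908138×0.08 = 0.072651
Normalizer over all consistent configurations: 0.84189×0.92 + 0.908138×0.08 = 0.847190
Posterior = 0.072651 / 0.847190 ≈ 0.0858

Pr[genuine card theft | fraud alert, cardholder travelling abroad] ≈ 0.0858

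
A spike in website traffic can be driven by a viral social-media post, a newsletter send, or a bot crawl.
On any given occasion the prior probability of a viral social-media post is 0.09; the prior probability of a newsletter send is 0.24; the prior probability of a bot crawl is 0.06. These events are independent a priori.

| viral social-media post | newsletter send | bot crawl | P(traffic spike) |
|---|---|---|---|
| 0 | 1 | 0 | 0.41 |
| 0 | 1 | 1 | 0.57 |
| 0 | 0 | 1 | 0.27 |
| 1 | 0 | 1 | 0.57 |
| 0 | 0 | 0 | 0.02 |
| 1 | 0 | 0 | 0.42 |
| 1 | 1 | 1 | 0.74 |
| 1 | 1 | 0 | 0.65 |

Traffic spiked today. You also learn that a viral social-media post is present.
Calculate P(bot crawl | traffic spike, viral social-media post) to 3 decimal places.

P(traffic spike | viral social-media post) = 0.42×0.76×0.94 + 0.57×0.76×0.06 + 0.65×0.24×0.94 + 0.74×0.24×0.06 = 0.300048 + 0.025992 + 0.146640 + 0.010656 = 0.483336
Of this, 0.036648 comes from 0.025992 + 0.010656 (the bot crawl=true cases).
P(bot crawl | traffic spike, viral social-media post) = 0.036648 / 0.483336 ≈ 0.076

P(bot crawl | traffic spike, viral social-media post) ≈ 0.076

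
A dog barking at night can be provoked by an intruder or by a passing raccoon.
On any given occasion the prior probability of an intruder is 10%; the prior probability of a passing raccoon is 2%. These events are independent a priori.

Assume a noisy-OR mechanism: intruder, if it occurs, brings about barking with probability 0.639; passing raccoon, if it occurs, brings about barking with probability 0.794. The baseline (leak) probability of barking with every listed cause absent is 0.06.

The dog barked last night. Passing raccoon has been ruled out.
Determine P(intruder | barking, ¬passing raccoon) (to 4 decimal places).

P(intruder | barking, ¬passing raccoon) ≈ 0.5502

Under noisy-OR, P(barking | causes) = 1 − (1−0.06)·∏(1−qᵢ) over the active causes.
Sum P(barking|·) weighted by the priors over both values of intruder:
  P(barking | ¬passing raccoon) = 0.06·0.9 + 0.66066·0.1
        = 0.054000 + 0.066066 = 0.120066
The terms with intruder present sum to 0.066066, so
  P(intruder | barking, ¬passing raccoon) = 0.066066 / 0.120066 ≈ 0.5502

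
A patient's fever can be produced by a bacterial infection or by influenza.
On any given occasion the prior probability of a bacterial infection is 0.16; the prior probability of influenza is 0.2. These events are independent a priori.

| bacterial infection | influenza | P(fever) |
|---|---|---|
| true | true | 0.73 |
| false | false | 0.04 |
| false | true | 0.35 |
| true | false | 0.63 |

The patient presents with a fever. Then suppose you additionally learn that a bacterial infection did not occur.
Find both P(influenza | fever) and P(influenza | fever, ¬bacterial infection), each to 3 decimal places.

P(influenza | fever) ≈ 0.433; P(influenza | fever, ¬bacterial infection) ≈ 0.686

P(fever) = 0.04*0.84*0.8 + 0.35*0.84*0.2 + 0.63*0.16*0.8 + 0.73*0.16*0.2 = 0.026880 + 0.058800 + 0.080640 + 0.023360 = 0.189680
Restricting to configurations with influenza present: 0.058800 + 0.023360 = 0.082160.
So P(influenza | fever) = 0.082160/0.189680 ≈ 0.433.

With the extra evidence:
Weight on influenza=true, given the evidence: 0.35×0.2 = 0.070000
Denominator P(fever | ¬bacterial infection): 0.04×0.8 + 0.35×0.2 = 0.102000
Posterior = 0.070000 / 0.102000 ≈ 0.686
Ruling out bacterial infection raises the posterior on influenza — the flip side of explaining away.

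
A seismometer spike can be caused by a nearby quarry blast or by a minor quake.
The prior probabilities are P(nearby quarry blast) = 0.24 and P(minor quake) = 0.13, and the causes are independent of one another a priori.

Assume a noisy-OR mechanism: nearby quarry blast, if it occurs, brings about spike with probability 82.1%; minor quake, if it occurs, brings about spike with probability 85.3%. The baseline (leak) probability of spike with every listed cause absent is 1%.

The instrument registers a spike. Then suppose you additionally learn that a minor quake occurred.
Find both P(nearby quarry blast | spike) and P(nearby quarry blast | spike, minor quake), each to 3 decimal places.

Under noisy-OR, P(spike | causes) = 1 − (1−0.01)·∏(1−qᵢ) over the active causes.
Sum P(spike|·) weighted by the priors over the 4 (nearby quarry blast, minor quake) configurations:
  P(spike) = 0.01×0.76×0.87 + 0.85447×0.76×0.13 + 0.82279×0.24×0.87 + 0.97395×0.24×0.13
        = 0.006612 + 0.084422 + 0.171799 + 0.030387 = 0.293220
The terms with nearby quarry blast present sum to 0.202186, so
  P(nearby quarry blast | spike) = 0.202186 / 0.293220 ≈ 0.690

With the extra evidence:
Weight on nearby quarry blast=true, given the evidence: 0.97395×0.24 = 0.233748
Normalizer over all consistent configurations: 0.85447×0.76 + 0.97395×0.24 = 0.883145
P(nearby quarry blast | spike, minor quake) = 0.233748/0.883145 ≈ 0.265
Conditioning on minor quake lowers the posterior on nearby quarry blast: the classic explaining-away effect in a common-effect structure.

P(nearby quarry blast | spike) ≈ 0.690; P(nearby quarry blast | spike, minor quake) ≈ 0.265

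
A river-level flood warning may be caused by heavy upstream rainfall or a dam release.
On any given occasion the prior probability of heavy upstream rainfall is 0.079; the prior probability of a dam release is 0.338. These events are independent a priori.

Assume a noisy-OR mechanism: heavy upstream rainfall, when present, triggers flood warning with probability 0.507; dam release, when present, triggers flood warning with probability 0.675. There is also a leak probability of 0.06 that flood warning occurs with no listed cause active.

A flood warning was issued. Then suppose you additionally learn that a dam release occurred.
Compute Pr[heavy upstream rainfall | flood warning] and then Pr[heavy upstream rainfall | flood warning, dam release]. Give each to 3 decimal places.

Under noisy-OR, P(flood warning | causes) = 1 − (1−0.06)·∏(1−qᵢ) over the active causes.
P(flood warning) = 0.06·0.921·0.662 + 0.6945·0.921·0.338 + 0.53658·0.079·0.662 + 0.849389·0.079·0.338 = 0.036582 + 0.216196 + 0.028062 + 0.022680 = 0.303520
The heavy upstream rainfall-present share is 0.028062 + 0.022680 = 0.050742.
Hence the posterior is 0.050742/0.303520 ≈ 0.167.

Now also conditioning on dam release=true:
Sum P(flood warning|·) weighted by the priors over both values of heavy upstream rainfall:
  P(flood warning | dam release) = 0.6945·0.921 + 0.849389·0.079
        = 0.639634 + 0.067102 = 0.706736
The terms with heavy upstream rainfall present sum to 0.067102, so
  P(heavy upstream rainfall | flood warning, dam release) = 0.067102 / 0.706736 ≈ 0.095
This is intercausal reasoning (explaining away): once dam release accounts for the flood warning, heavy upstream rainfall becomes less likely.

Pr[heavy upstream rainfall | flood warning] ≈ 0.167; Pr[heavy upstream rainfall | flood warning, dam release] ≈ 0.095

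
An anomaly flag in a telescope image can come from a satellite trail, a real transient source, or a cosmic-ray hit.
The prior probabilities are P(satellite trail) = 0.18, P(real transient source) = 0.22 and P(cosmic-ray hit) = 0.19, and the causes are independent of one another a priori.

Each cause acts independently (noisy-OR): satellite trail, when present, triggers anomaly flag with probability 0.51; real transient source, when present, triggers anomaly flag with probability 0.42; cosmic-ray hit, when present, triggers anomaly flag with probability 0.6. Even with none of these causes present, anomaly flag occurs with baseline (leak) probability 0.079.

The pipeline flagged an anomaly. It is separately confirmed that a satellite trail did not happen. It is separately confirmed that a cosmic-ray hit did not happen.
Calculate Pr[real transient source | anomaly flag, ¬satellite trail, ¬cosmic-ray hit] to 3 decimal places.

Under noisy-OR, P(anomaly flag | causes) = 1 − (1−0.079)·∏(1−qᵢ) over the active causes.
Numerator (weight on configurations with real transient source): 0.46582*0.22 = 0.102480
Normalizer over all consistent configurations: 0.079*0.78 + 0.46582*0.22 = 0.164100
Posterior = 0.102480 / 0.164100 ≈ 0.624

Pr[real transient source | anomaly flag, ¬satellite trail, ¬cosmic-ray hit] ≈ 0.624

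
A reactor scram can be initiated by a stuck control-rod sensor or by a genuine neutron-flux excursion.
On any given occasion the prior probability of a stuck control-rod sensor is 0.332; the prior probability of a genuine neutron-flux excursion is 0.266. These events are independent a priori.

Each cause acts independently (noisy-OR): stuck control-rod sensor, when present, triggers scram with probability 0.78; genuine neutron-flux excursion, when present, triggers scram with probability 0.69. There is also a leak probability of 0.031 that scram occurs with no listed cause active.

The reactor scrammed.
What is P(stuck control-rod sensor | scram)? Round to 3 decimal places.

P(stuck control-rod sensor | scram) ≈ 0.663

Under noisy-OR, P(scram | causes) = 1 − (1−0.031)·∏(1−qᵢ) over the active causes.
P(scram) = 0.031·0.668·0.734 + 0.69961·0.668·0.266 + 0.78682·0.332·0.734 + 0.933914·0.332·0.266 = 0.015200 + 0.124312 + 0.191739 + 0.082476 = 0.413727
Of this, 0.274215 comes from 0.191739 + 0.082476 (the stuck control-rod sensor=true cases).
So P(stuck control-rod sensor | scram) = 0.274215/0.413727 ≈ 0.663.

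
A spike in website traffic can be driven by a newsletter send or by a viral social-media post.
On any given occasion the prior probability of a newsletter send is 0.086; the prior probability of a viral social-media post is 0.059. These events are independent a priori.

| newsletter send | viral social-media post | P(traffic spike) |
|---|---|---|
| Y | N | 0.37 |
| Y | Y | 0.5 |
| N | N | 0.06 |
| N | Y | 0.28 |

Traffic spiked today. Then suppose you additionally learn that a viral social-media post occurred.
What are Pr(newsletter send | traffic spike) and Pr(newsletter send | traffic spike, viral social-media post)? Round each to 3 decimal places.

Pr(newsletter send | traffic spike) ≈ 0.327; Pr(newsletter send | traffic spike, viral social-media post) ≈ 0.144

P(traffic spike) = 0.06×0.914×0.941 + 0.28×0.914×0.059 + 0.37×0.086×0.941 + 0.5×0.086×0.059 = 0.051604 + 0.015099 + 0.029943 + 0.002537 = 0.099183
Restricting to configurations with newsletter send present: 0.029943 + 0.002537 = 0.032480.
P(newsletter send | traffic spike) = 0.032480 / 0.099183 ≈ 0.327

With the extra evidence:
Numerator (weight on configurations with newsletter send): 0.5×0.086 = 0.043000
The normalizing constant is 0.28×0.914 + 0.5×0.086 = 0.298920
P(newsletter send | traffic spike, viral social-media post) = 0.043000/0.298920 ≈ 0.144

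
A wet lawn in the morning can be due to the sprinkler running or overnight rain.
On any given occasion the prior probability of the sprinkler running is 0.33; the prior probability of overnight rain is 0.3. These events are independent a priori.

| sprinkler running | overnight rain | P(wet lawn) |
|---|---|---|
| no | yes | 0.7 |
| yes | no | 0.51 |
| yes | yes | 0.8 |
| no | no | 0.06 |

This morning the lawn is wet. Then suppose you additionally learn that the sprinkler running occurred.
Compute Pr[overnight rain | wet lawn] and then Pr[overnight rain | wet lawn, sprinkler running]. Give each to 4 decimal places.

Numerator (weight on configurations with overnight rain): 0.140700 + 0.079200 = 0.219900
The normalizing constant is 0.06·0.67·0.7 + 0.7·0.67·0.3 + 0.51·0.33·0.7 + 0.8·0.33·0.3 = 0.365850
Posterior = 0.219900 / 0.365850 ≈ 0.6011

Now also conditioning on sprinkler running=true:
P(wet lawn | sprinkler running) = 0.51·0.7 + 0.8·0.3 = 0.357000 + 0.240000 = 0.597000
Of this, 0.240000 comes from 0.8·0.3 (the overnight rain=true cases).
P(overnight rain | wet lawn, sprinkler running) = 0.240000 / 0.597000 ≈ 0.4020
This is intercausal reasoning (explaining away): once sprinkler running accounts for the wet lawn, overnight rain becomes less likely.

Pr[overnight rain | wet lawn] ≈ 0.6011; Pr[overnight rain | wet lawn, sprinkler running] ≈ 0.4020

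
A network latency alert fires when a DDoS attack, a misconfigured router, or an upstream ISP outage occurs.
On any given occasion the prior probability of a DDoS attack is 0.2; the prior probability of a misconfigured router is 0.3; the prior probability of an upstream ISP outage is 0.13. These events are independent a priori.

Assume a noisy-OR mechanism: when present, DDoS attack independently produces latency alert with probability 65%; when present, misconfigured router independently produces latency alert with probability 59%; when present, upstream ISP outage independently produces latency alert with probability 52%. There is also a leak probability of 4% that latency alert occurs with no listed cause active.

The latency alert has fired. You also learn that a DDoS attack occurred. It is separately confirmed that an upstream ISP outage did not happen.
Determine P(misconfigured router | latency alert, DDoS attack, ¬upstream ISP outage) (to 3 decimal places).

P(misconfigured router | latency alert, DDoS attack, ¬upstream ISP outage) ≈ 0.358

Under noisy-OR, P(latency alert | causes) = 1 − (1−0.04)·∏(1−qᵢ) over the active causes.
P(latency alert | DDoS attack, ¬upstream ISP outage) = 0.664·0.7 + 0.86224·0.3 = 0.464800 + 0.258672 = 0.723472
Restricting to configurations with misconfigured router present: 0.86224·0.3 = 0.258672.
P(misconfigured router | latency alert, DDoS attack, ¬upstream ISP outage) = 0.258672 / 0.723472 ≈ 0.358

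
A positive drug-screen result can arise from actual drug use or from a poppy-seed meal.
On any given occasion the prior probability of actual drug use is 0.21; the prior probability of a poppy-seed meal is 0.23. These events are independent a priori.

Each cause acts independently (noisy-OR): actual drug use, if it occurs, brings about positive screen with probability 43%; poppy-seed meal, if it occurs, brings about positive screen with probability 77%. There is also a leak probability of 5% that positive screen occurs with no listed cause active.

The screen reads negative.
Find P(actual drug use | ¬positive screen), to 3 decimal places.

Under noisy-OR, P(positive screen | causes) = 1 − (1−0.05)·∏(1−qᵢ) over the active causes.
Weight on actual drug use=true, given the evidence: 0.087561 + 0.006016 = 0.093577
Denominator P(¬positive screen): 0.95*0.79*0.77 + 0.2185*0.79*0.23 + 0.5415*0.21*0.77 + 0.124545*0.21*0.23 = 0.711163
P(actual drug use | ¬positive screen) = 0.093577/0.711163 ≈ 0.132

P(actual drug use | ¬positive screen) ≈ 0.132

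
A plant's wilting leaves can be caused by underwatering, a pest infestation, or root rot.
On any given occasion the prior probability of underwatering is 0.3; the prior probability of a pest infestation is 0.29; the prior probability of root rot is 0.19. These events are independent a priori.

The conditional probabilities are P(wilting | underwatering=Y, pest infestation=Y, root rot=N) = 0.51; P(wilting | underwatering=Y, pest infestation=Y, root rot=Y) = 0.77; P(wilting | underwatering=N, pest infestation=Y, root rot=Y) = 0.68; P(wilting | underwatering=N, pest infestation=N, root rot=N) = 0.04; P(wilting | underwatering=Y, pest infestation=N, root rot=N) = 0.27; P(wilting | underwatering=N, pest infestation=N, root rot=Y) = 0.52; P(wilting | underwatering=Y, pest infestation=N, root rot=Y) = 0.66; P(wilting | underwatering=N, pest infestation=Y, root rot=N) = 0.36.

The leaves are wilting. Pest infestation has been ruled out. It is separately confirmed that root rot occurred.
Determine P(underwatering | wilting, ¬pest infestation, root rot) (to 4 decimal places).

P(wilting | ¬pest infestation, root rot) = 0.52×0.7 + 0.66×0.3 = 0.364000 + 0.198000 = 0.562000
Of this, 0.198000 comes from 0.66×0.3 (the underwatering=true cases).
Hence the posterior is 0.198000/0.562000 ≈ 0.3523.

P(underwatering | wilting, ¬pest infestation, root rot) ≈ 0.3523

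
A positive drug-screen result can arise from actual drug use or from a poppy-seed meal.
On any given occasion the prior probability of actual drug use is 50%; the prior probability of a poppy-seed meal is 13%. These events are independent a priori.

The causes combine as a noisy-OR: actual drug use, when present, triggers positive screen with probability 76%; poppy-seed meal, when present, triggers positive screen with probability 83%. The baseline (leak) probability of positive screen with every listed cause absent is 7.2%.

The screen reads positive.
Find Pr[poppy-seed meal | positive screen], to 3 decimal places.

Pr[poppy-seed meal | positive screen] ≈ 0.241

Under noisy-OR, P(positive screen | causes) = 1 − (1−0.072)·∏(1−qᵢ) over the active causes.
P(positive screen) = 0.072·0.5·0.87 + 0.84224·0.5·0.13 + 0.77728·0.5·0.87 + 0.962138·0.5·0.13 = 0.031320 + 0.054746 + 0.338117 + 0.062539 = 0.486722
The poppy-seed meal-present share is 0.054746 + 0.062539 = 0.117285.
P(poppy-seed meal | positive screen) = 0.117285 / 0.486722 ≈ 0.241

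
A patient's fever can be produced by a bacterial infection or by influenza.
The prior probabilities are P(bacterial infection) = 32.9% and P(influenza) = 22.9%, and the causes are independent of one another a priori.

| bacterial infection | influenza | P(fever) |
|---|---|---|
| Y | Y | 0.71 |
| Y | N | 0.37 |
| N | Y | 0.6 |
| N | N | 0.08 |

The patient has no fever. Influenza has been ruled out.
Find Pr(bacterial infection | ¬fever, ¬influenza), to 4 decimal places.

Pr(bacterial infection | ¬fever, ¬influenza) ≈ 0.2514

Numerator (weight on configurations with bacterial infection): 0.63*0.329 = 0.207270
Normalizer over all consistent configurations: 0.92*0.671 + 0.63*0.329 = 0.824590
P(bacterial infection | ¬fever, ¬influenza) = 0.207270/0.824590 ≈ 0.2514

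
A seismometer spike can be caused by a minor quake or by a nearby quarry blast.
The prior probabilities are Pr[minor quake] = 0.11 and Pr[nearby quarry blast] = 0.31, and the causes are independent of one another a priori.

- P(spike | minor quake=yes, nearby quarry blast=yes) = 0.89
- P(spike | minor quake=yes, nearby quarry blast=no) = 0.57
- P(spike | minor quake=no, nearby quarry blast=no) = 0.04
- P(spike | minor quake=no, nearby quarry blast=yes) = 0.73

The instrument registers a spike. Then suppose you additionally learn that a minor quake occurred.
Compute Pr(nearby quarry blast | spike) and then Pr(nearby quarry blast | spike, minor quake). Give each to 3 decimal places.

P(spike) = 0.04·0.89·0.69 + 0.73·0.89·0.31 + 0.57·0.11·0.69 + 0.89·0.11·0.31 = 0.024564 + 0.201407 + 0.043263 + 0.030349 = 0.299583
Of this, 0.231756 comes from 0.201407 + 0.030349 (the nearby quarry blast=true cases).
P(nearby quarry blast | spike) = 0.231756 / 0.299583 ≈ 0.774

With the extra evidence:
P(spike | minor quake) = 0.57*0.69 + 0.89*0.31 = 0.393300 + 0.275900 = 0.669200
Restricting to configurations with nearby quarry blast present: 0.89*0.31 = 0.275900.
P(nearby quarry blast | spike, minor quake) = 0.275900 / 0.669200 ≈ 0.412

Pr(nearby quarry blast | spike) ≈ 0.774; Pr(nearby quarry blast | spike, minor quake) ≈ 0.412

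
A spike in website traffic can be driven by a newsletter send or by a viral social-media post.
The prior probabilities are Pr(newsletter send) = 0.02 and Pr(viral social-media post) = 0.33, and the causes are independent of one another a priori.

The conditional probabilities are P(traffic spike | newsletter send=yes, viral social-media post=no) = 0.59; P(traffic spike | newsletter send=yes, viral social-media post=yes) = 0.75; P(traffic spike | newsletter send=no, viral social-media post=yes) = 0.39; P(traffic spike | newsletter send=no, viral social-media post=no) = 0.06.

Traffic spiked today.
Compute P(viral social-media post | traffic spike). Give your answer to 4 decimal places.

P(traffic spike) = 0.06×0.98×0.67 + 0.39×0.98×0.33 + 0.59×0.02×0.67 + 0.75×0.02×0.33 = 0.039396 + 0.126126 + 0.007906 + 0.004950 = 0.178378
The viral social-media post-present share is 0.126126 + 0.004950 = 0.131076.
Hence the posterior is 0.131076/0.178378 ≈ 0.7348.

P(viral social-media post | traffic spike) ≈ 0.7348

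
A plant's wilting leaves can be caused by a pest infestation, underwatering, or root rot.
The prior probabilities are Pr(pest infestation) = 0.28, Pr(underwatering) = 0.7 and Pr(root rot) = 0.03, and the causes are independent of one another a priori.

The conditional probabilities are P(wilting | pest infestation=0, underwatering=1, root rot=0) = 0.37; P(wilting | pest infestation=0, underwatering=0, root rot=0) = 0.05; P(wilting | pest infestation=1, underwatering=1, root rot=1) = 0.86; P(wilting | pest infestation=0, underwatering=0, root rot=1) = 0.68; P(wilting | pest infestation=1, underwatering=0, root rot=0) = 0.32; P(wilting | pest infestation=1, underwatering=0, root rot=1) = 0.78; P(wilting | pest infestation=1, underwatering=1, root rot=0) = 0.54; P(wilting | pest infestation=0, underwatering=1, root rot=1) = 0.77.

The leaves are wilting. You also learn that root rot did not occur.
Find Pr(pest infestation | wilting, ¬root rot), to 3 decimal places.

Pr(pest infestation | wilting, ¬root rot) ≈ 0.402

For the numerator, keep only pest infestation=true terms: 0.026880 + 0.105840 = 0.132720
The normalizing constant is 0.05·0.72·0.3 + 0.37·0.72·0.7 + 0.32·0.28·0.3 + 0.54·0.28·0.7 = 0.330000
P(pest infestation | wilting, ¬root rot) = 0.132720/0.330000 ≈ 0.402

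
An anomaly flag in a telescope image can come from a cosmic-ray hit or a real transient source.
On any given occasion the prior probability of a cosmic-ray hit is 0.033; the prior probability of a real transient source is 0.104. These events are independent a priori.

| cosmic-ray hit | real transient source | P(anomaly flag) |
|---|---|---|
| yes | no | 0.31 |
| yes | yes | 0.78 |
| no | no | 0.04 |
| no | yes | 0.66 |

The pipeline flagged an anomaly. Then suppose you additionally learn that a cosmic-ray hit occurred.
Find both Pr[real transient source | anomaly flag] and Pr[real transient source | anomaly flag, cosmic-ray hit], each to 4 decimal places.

Weight on real transient source=true, given the evidence: 0.066375 + 0.002677 = 0.069052
The normalizing constant is 0.04×0.967×0.896 + 0.66×0.967×0.104 + 0.31×0.033×0.896 + 0.78×0.033×0.104 = 0.112875
P(real transient source | anomaly flag) = 0.069052/0.112875 ≈ 0.6118

Now also conditioning on cosmic-ray hit=true:
For the numerator, keep only real transient source=true terms: 0.78*0.104 = 0.081120
Normalizer over all consistent configurations: 0.31*0.896 + 0.78*0.104 = 0.358880
Posterior = 0.081120 / 0.358880 ≈ 0.2260
This is intercausal reasoning (explaining away): once cosmic-ray hit accounts for the anomaly flag, real transient source becomes less likely.

Pr[real transient source | anomaly flag] ≈ 0.6118; Pr[real transient source | anomaly flag, cosmic-ray hit] ≈ 0.2260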